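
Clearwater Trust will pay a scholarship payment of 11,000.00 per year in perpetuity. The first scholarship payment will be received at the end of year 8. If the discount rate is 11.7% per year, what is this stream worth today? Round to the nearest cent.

Value at end of year 7: C / r = 11,000.00 / 0.117 = 94,017.0940
Discount to today: PV = 94,017.0940 / (1 + 0.117)^7 = 94,017.0940 / 2.169563 = 43,334.58

43334.58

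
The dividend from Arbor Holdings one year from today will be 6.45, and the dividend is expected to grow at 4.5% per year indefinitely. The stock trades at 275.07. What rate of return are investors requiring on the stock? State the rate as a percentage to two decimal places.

P = D₁/(r − g) ⇒ r = D₁/P + g = 6.4500/275.07 + 0.045 = 0.023449 + 0.045 = 0.068449

6.84%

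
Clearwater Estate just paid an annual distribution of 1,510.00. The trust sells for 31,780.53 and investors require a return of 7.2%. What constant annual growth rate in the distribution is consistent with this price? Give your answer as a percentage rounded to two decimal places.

P = D₀(1+g)/(r−g) ⇒ P(r−g) = D₀(1+g) ⇒ g(P+D₀) = P·r − D₀
g = (P·r − D₀)/(P + D₀) = (31,780.53×0.072 − 1,510.00) / (31,780.53 + 1,510.00) = 0.023376

2.34%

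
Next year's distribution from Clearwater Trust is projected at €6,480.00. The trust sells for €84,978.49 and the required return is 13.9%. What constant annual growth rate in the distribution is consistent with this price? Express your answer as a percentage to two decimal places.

6.27%

P = D₁/(r−g) ⇒ g = r − D₁/P = 0.139 − €6,480.00/€84,978.49 = 0.062745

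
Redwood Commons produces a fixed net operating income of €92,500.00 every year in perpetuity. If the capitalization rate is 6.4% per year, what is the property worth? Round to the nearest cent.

Level perpetuity: PV = C / r = €92,500.00 / 0.064 = €1,445,312.50

€1445312.50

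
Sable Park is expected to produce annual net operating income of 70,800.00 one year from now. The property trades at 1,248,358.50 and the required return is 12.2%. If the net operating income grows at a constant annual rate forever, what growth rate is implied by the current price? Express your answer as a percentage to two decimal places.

6.53%

P = D₁/(r−g) ⇒ g = r − D₁/P = 0.122 − 70,800.00/1,248,358.50 = 0.065286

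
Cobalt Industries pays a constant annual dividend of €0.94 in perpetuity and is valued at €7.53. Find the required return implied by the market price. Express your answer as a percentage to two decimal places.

P = C/r ⇒ r = C/P = €0.94/€7.53 = 0.124834

12.48%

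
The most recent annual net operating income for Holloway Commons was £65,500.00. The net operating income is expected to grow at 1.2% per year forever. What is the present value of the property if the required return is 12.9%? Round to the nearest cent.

£566547.01

D₁ = D₀ × (1 + g) = £65,500.00 × 1.012 = £66,286.0000
Growing perpetuity: P = D₁ / (r − g) = £66,286.0000 / (0.129 − 0.012) = £566,547.01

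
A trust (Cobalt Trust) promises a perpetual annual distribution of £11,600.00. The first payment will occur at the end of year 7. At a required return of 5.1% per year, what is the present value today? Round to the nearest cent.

£168760.78

Value at end of year 6: C / r = £11,600.00 / 0.051 = £227,450.9804
Discount to today: PV = £227,450.9804 / (1 + 0.051)^6 = £227,450.9804 / 1.347772 = £168,760.78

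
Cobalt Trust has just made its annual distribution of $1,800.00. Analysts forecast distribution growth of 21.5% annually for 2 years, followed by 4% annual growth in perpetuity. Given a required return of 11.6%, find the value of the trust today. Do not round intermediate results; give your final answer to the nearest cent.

D_1 = 2187.00000
D_2 = 2657.20500
Terminal value at year 2: TV = D_2×(1+g_2)/(r−g_2) = 2763.49320/0.076 = 36361.75263
P_0 = D_1/(1+r)^1 + D_2/(1+r)^2 + TV/(1+r)^2
    = 1959.67742 + 2133.51977 + 29195.53371 = 33288.73090

$33288.73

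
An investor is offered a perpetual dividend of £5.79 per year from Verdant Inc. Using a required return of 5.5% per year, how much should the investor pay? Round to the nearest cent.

Level perpetuity: PV = C / r = £5.79 / 0.055 = £105.27

£105.27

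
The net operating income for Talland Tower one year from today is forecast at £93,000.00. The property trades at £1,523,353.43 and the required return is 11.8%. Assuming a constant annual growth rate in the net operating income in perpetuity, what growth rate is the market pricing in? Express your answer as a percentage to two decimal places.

5.70%

P = D₁/(r−g) ⇒ g = r − D₁/P = 0.118 − £93,000.00/£1,523,353.43 = 0.056950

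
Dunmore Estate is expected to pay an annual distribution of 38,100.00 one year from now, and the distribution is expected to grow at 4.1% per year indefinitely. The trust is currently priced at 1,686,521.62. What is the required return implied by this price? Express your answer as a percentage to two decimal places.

P = D₁/(r − g) ⇒ r = D₁/P + g = 38,100.0000/1,686,521.62 + 0.041 = 0.022591 + 0.041 = 0.063591

6.36%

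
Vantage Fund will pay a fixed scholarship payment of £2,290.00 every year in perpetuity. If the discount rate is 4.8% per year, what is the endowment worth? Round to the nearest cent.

Level perpetuity: PV = C / r = £2,290.00 / 0.048 = £47,708.33

£47708.33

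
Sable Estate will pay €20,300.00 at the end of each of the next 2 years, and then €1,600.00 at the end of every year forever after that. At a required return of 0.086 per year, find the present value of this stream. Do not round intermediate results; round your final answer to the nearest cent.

€51679.38

PV of 2-year annuity: €20,300.00 × [1 − (1+0.086)^−2] / 0.086 = 35904.64950
Perpetuity value at year 2: €1,600.00 / 0.086 = 18604.65116
PV of perpetuity: 18604.65116 / (1+0.086)^2 = 15774.72805
Total PV = 35904.64950 + 15774.72805 = 51679.37755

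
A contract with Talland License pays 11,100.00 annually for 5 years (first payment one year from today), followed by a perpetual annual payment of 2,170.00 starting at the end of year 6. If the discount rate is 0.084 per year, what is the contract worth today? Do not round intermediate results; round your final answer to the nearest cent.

PV of 5-year annuity: 11,100.00 × [1 − (1+0.084)^−5] / 0.084 = 43855.75102
Perpetuity value at year 5: 2,170.00 / 0.084 = 25833.33333
PV of perpetuity: 25833.33333 / (1+0.084)^5 = 17259.73156
Total PV = 43855.75102 + 17259.73156 = 61115.48258

61115.48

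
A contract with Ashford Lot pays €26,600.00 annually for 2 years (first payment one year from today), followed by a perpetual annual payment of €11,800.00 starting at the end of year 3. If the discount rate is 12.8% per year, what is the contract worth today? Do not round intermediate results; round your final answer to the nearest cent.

€116939.78

PV of 2-year annuity: €26,600.00 × [1 − (1+0.128)^−2] / 0.128 = 44487.19883
Perpetuity value at year 2: €11,800.00 / 0.128 = 92187.50000
PV of perpetuity: 92187.50000 / (1+0.128)^2 = 72452.57721
Total PV = 44487.19883 + 72452.57721 = 116939.77604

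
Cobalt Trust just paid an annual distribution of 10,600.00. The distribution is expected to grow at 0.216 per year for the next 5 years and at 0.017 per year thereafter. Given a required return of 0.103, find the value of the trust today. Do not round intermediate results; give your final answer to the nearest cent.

275827.93

D_1 = 12889.60000
D_2 = 15673.75360
D_3 = 19059.28438
D_4 = 23176.08980
D_5 = 28182.12520
Terminal value at year 5: TV = D_5×(1+g_2)/(r−g_2) = 28661.22133/0.086 = 333270.01545
P_0 = D_1/(1+r)^1 + D_2/(1+r)^2 + D_3/(1+r)^3 + D_4/(1+r)^4 + D_5/(1+r)^5 + TV/(1+r)^5
    = 11685.94742 + 12883.14783 + 14202.99888 + 15658.06585 + 17262.20134 + 204135.56701 = 275827.92832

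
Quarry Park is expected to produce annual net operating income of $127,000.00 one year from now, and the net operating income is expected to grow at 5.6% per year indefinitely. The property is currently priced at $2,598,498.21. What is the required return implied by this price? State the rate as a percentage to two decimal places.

10.49%

P = D₁/(r − g) ⇒ r = D₁/P + g = $127,000.0000/$2,598,498.21 + 0.056 = 0.048874 + 0.056 = 0.104874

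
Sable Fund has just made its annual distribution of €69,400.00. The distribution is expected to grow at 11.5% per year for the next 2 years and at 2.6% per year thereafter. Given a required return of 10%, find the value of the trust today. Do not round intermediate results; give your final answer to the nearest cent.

D_1 = 77381.00000
D_2 = 86279.81500
Terminal value at year 2: TV = D_2×(1+g_2)/(r−g_2) = 88523.09019/0.074 = 1196257.97554
P_0 = D_1/(1+r)^1 + D_2/(1+r)^2 + TV/(1+r)^2
    = 70346.36364 + 71305.63223 + 988642.95499 = 1130294.95086

€1130294.95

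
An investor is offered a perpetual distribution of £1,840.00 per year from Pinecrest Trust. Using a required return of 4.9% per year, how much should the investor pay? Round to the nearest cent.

£37551.02

Level perpetuity: PV = C / r = £1,840.00 / 0.049 = £37,551.02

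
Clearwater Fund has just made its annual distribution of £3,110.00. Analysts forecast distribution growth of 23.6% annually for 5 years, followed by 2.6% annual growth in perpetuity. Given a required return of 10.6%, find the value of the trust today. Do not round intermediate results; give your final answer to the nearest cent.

D_1 = 3843.96000
D_2 = 4751.13456
D_3 = 5872.40232
D_4 = 7258.28926
D_5 = 8971.24553
Terminal value at year 5: TV = D_5×(1+g_2)/(r−g_2) = 9204.49791/0.08 = 115056.22391
P_0 = D_1/(1+r)^1 + D_2/(1+r)^2 + D_3/(1+r)^3 + D_4/(1+r)^4 + D_5/(1+r)^5 + TV/(1+r)^5
    = 3475.55154 + 3884.07025 + 4340.60654 + 4850.80441 + 5420.97130 + 69523.95691 = 91495.96095

£91495.96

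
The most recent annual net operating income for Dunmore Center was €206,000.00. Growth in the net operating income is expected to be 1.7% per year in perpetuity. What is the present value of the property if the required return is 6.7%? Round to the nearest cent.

D₁ = D₀ × (1 + g) = €206,000.00 × 1.017 = €209,502.0000
Growing perpetuity: P = D₁ / (r − g) = €209,502.0000 / (0.067 − 0.017) = €4,190,040.00

€4190040.00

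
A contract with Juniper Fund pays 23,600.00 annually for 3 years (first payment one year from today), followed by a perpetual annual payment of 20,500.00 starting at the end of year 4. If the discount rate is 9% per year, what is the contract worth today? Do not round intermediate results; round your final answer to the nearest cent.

235624.79

PV of 3-year annuity: 23,600.00 × [1 − (1+0.09)^−3] / 0.09 = 59738.55412
Perpetuity value at year 3: 20,500.00 / 0.09 = 227777.77778
PV of perpetuity: 227777.77778 / (1+0.09)^3 = 175886.23713
Total PV = 59738.55412 + 175886.23713 = 235624.79124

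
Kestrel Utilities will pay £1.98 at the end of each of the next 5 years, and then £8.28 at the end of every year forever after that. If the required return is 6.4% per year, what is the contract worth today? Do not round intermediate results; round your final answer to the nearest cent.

PV of 5-year annuity: £1.98 × [1 − (1+0.064)^−5] / 0.064 = 8.25050
Perpetuity value at year 5: £8.28 / 0.064 = 129.37500
PV of perpetuity: 129.37500 / (1+0.064)^5 = 94.87291
Total PV = 8.25050 + 94.87291 = 103.12341

£103.12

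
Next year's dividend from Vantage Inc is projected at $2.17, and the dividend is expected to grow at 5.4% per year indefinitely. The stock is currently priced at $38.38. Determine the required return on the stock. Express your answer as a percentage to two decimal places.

P = D₁/(r − g) ⇒ r = D₁/P + g = $2.1700/$38.38 + 0.054 = 0.056540 + 0.054 = 0.110540

11.05%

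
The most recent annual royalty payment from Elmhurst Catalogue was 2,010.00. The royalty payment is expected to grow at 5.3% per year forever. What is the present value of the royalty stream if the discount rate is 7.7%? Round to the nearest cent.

D₁ = D₀ × (1 + g) = 2,010.00 × 1.053 = 2,116.5300
Growing perpetuity: P = D₁ / (r − g) = 2,116.5300 / (0.077 − 0.053) = 88,188.75

88188.75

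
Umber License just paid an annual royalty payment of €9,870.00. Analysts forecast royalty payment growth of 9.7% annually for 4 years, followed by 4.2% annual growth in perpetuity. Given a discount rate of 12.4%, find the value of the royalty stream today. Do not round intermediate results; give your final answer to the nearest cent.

€150962.75

D_1 = 10827.39000
D_2 = 11877.64683
D_3 = 13029.77857
D_4 = 14293.66709
Terminal value at year 4: TV = D_4×(1+g_2)/(r−g_2) = 14894.00111/0.082 = 181634.15990
P_0 = D_1/(1+r)^1 + D_2/(1+r)^2 + D_3/(1+r)^3 + D_4/(1+r)^4 + TV/(1+r)^4
    = 9632.90925 + 9401.51375 + 9175.67667 + 8955.26451 + 113797.38560 = 150962.74978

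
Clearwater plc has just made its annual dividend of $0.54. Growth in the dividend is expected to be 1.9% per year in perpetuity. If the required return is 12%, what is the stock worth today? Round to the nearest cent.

$5.45

D₁ = D₀ × (1 + g) = $0.54 × 1.019 = $0.5503
Growing perpetuity: P = D₁ / (r − g) = $0.5503 / (0.12 − 0.019) = $5.45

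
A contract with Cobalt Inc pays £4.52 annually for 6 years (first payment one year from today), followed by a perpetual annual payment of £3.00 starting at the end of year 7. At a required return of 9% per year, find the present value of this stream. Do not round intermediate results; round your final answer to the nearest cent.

PV of 6-year annuity: £4.52 × [1 − (1+0.09)^−6] / 0.09 = 20.27635
Perpetuity value at year 6: £3.00 / 0.09 = 33.33333
PV of perpetuity: 33.33333 / (1+0.09)^6 = 19.87558
Total PV = 20.27635 + 19.87558 = 40.15193

£40.15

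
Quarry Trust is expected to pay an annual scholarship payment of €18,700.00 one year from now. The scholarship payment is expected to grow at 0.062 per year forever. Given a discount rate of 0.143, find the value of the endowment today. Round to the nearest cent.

Growing perpetuity: P = D₁ / (r − g) = €18,700.0000 / (0.143 − 0.062) = €230,864.20

€230864.20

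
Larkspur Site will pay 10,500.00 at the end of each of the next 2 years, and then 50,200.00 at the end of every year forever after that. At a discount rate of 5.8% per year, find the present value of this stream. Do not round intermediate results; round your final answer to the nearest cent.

PV of 2-year annuity: 10,500.00 × [1 − (1+0.058)^−2] / 0.058 = 19304.71232
Perpetuity value at year 2: 50,200.00 / 0.058 = 865517.24138
PV of perpetuity: 865517.24138 / (1+0.058)^2 = 773222.33106
Total PV = 19304.71232 + 773222.33106 = 792527.04337

792527.04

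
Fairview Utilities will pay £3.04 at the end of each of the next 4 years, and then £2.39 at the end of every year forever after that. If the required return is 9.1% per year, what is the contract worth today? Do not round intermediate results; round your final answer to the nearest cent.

PV of 4-year annuity: £3.04 × [1 − (1+0.091)^−4] / 0.091 = 9.82717
Perpetuity value at year 4: £2.39 / 0.091 = 26.26374
PV of perpetuity: 26.26374 / (1+0.091)^4 = 18.53777
Total PV = 9.82717 + 18.53777 = 28.36494

£28.36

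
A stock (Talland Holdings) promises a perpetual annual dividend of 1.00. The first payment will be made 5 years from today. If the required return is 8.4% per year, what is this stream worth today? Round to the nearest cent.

8.62

Value at end of year 4: C / r = 1.00 / 0.084 = 11.9048
Discount to today: PV = 11.9048 / (1 + 0.084)^4 = 11.9048 / 1.380757 = 8.62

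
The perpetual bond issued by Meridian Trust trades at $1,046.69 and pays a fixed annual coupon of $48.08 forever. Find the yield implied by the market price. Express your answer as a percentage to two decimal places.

4.59%

P = C/r ⇒ r = C/P = $48.08/$1,046.69 = 0.045935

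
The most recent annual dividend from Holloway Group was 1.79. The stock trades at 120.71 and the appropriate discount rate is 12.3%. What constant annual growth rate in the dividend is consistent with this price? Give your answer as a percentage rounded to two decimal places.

10.66%

P = D₀(1+g)/(r−g) ⇒ P(r−g) = D₀(1+g) ⇒ g(P+D₀) = P·r − D₀
g = (P·r − D₀)/(P + D₀) = (120.71×0.123 − 1.79) / (120.71 + 1.79) = 0.106590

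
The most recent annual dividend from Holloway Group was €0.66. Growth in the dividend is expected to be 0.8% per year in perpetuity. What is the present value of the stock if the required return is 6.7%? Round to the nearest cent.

€11.28

D₁ = D₀ × (1 + g) = €0.66 × 1.008 = €0.6653
Growing perpetuity: P = D₁ / (r − g) = €0.6653 / (0.067 − 0.008) = €11.28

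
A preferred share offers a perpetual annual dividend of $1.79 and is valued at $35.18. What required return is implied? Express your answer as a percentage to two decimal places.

5.09%

P = C/r ⇒ r = C/P = $1.79/$35.18 = 0.050881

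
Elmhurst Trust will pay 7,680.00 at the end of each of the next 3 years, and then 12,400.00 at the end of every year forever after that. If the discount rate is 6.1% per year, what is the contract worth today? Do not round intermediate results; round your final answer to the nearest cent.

190685.38

PV of 3-year annuity: 7,680.00 × [1 − (1+0.061)^−3] / 0.061 = 20490.80926
Perpetuity value at year 3: 12,400.00 / 0.061 = 203278.68852
PV of perpetuity: 203278.68852 / (1+0.061)^3 = 170194.56941
Total PV = 20490.80926 + 170194.56941 = 190685.37867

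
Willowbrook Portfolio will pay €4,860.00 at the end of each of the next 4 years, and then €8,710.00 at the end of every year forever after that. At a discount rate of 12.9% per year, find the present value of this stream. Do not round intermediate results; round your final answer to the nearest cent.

PV of 4-year annuity: €4,860.00 × [1 − (1+0.129)^−4] / 0.129 = 14486.01818
Perpetuity value at year 4: €8,710.00 / 0.129 = 67519.37984
PV of perpetuity: 67519.37984 / (1+0.129)^4 = 41557.81228
Total PV = 14486.01818 + 41557.81228 = 56043.83046

€56043.83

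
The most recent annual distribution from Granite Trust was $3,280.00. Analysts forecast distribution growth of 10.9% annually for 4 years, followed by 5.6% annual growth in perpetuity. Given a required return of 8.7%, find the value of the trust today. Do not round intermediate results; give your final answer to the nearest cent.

D_1 = 3637.52000
D_2 = 4034.00968
D_3 = 4473.71674
D_4 = 4961.35186
Terminal value at year 4: TV = D_4×(1+g_2)/(r−g_2) = 5239.18756/0.031 = 169006.05043
P_0 = D_1/(1+r)^1 + D_2/(1+r)^2 + D_3/(1+r)^3 + D_4/(1+r)^4 + TV/(1+r)^4
    = 3346.38454 + 3414.11266 + 3483.21153 + 3553.70892 + 121055.37470 = 134852.79236

$134852.79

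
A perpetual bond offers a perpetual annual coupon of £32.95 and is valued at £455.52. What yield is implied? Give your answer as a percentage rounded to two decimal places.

7.23%

P = C/r ⇒ r = C/P = £32.95/£455.52 = 0.072335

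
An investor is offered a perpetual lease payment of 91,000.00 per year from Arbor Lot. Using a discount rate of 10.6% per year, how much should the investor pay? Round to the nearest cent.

858490.57

Level perpetuity: PV = C / r = 91,000.00 / 0.106 = 858,490.57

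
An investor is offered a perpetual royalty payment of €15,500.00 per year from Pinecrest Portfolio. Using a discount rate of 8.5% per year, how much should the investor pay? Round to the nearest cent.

€182352.94

Level perpetuity: PV = C / r = €15,500.00 / 0.085 = €182,352.94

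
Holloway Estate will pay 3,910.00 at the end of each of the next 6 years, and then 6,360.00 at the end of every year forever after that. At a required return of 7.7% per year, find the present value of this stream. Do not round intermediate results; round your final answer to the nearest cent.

71167.53

PV of 6-year annuity: 3,910.00 × [1 − (1+0.077)^−6] / 0.077 = 18241.14903
Perpetuity value at year 6: 6,360.00 / 0.077 = 82597.40260
PV of perpetuity: 82597.40260 / (1+0.077)^6 = 52926.37757
Total PV = 18241.14903 + 52926.37757 = 71167.52660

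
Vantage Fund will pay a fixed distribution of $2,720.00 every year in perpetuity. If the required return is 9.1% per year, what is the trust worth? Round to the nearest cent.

Level perpetuity: PV = C / r = $2,720.00 / 0.091 = $29,890.11

$29890.11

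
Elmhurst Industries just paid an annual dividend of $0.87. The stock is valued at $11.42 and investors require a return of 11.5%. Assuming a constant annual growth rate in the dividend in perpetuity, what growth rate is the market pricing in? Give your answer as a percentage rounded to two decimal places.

P = D₀(1+g)/(r−g) ⇒ P(r−g) = D₀(1+g) ⇒ g(P+D₀) = P·r − D₀
g = (P·r − D₀)/(P + D₀) = ($11.42×0.115 − $0.87) / ($11.42 + $0.87) = 0.036070

3.61%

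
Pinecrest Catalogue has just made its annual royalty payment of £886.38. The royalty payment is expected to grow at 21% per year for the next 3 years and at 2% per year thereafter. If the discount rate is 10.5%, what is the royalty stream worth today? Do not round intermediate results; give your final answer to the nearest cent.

D_1 = 1072.51980
D_2 = 1297.74896
D_3 = 1570.27624
Terminal value at year 3: TV = D_3×(1+g_2)/(r−g_2) = 1601.68176/0.085 = 18843.31487
P_0 = D_1/(1+r)^1 + D_2/(1+r)^2 + D_3/(1+r)^3 + TV/(1+r)^3
    = 970.60615 + 1062.83570 + 1163.82914 + 13965.94962 = 17163.22061

£17163.22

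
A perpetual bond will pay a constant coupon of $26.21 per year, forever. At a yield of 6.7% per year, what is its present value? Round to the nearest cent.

$391.19

Level perpetuity: PV = C / r = $26.21 / 0.067 = $391.19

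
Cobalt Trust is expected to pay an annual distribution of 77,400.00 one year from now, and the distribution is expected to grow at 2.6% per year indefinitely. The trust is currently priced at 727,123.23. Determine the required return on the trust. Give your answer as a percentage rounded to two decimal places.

P = D₁/(r − g) ⇒ r = D₁/P + g = 77,400.0000/727,123.23 + 0.026 = 0.106447 + 0.026 = 0.132447

13.24%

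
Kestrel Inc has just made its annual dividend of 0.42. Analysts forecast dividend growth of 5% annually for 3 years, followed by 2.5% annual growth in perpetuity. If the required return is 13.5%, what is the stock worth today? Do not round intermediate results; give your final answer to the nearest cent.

4.18

D_1 = 0.44100
D_2 = 0.46305
D_3 = 0.48620
Terminal value at year 3: TV = D_3×(1+g_2)/(r−g_2) = 0.49836/0.11 = 4.53052
P_0 = D_1/(1+r)^1 + D_2/(1+r)^2 + D_3/(1+r)^3 + TV/(1+r)^3
    = 0.38855 + 0.35945 + 0.33253 + 3.09857 = 4.17909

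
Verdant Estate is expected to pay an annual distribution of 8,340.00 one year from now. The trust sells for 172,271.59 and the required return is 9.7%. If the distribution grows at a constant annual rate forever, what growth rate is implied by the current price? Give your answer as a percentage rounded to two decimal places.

4.86%

P = D₁/(r−g) ⇒ g = r − D₁/P = 0.097 − 8,340.00/172,271.59 = 0.048588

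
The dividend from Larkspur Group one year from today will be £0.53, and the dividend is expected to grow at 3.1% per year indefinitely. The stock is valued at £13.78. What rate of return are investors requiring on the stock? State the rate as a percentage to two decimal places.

6.95%

P = D₁/(r − g) ⇒ r = D₁/P + g = £0.5300/£13.78 + 0.031 = 0.038462 + 0.031 = 0.069462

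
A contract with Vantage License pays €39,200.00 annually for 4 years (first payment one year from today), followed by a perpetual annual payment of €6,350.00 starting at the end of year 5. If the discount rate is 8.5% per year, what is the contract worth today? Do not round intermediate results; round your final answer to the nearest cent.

PV of 4-year annuity: €39,200.00 × [1 − (1+0.085)^−4] / 0.085 = 128403.38890
Perpetuity value at year 4: €6,350.00 / 0.085 = 74705.88235
PV of perpetuity: 74705.88235 / (1+0.085)^4 = 53905.84359
Total PV = 128403.38890 + 53905.84359 = 182309.23249

€182309.23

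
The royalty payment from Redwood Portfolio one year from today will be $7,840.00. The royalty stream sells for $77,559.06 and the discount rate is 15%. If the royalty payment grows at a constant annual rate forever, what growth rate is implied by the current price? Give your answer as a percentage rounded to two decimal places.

4.89%

P = D₁/(r−g) ⇒ g = r − D₁/P = 0.15 − $7,840.00/$77,559.06 = 0.048916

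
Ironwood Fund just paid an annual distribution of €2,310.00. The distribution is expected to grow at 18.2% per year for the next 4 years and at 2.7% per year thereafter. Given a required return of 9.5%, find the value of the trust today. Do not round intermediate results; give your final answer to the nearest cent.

€58595.26

D_1 = 2730.42000
D_2 = 3227.35644
D_3 = 3814.73531
D_4 = 4509.01714
Terminal value at year 4: TV = D_4×(1+g_2)/(r−g_2) = 4630.76060/0.068 = 68099.42061
P_0 = D_1/(1+r)^1 + D_2/(1+r)^2 + D_3/(1+r)^3 + D_4/(1+r)^4 + TV/(1+r)^4
    = 2493.53425 + 2691.65067 + 2905.50784 + 3136.35641 + 47368.20638 = 58595.25554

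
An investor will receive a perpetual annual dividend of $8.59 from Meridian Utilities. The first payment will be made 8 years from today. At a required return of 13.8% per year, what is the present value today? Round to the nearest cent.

$25.18

Value at end of year 7: C / r = $8.59 / 0.138 = $62.2464
Discount to today: PV = $62.2464 / (1 + 0.138)^7 = $62.2464 / 2.471700 = $25.18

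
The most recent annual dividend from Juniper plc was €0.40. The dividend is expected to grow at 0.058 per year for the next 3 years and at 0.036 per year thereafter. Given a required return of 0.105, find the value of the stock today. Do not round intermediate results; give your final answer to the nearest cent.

D_1 = 0.42320
D_2 = 0.44775
D_3 = 0.47371
Terminal value at year 3: TV = D_3×(1+g_2)/(r−g_2) = 0.49077/0.069 = 7.11259
P_0 = D_1/(1+r)^1 + D_2/(1+r)^2 + D_3/(1+r)^3 + TV/(1+r)^3
    = 0.38299 + 0.36670 + 0.35110 + 5.27158 = 6.37236

€6.37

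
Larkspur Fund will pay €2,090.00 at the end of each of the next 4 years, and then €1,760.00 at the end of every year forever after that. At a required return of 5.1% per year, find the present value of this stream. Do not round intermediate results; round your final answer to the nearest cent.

PV of 4-year annuity: €2,090.00 × [1 − (1+0.051)^−4] / 0.051 = 7393.85373
Perpetuity value at year 4: €1,760.00 / 0.051 = 34509.80392
PV of perpetuity: 34509.80392 / (1+0.051)^4 = 28283.40078
Total PV = 7393.85373 + 28283.40078 = 35677.25451

€35677.25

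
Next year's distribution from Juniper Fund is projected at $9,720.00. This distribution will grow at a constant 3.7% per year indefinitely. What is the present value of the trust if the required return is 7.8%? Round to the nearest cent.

$237073.17

Growing perpetuity: P = D₁ / (r − g) = $9,720.0000 / (0.078 − 0.037) = $237,073.17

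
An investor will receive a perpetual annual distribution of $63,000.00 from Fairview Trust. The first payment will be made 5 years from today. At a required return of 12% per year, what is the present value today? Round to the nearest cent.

$333646.99

Value at end of year 4: C / r = $63,000.00 / 0.12 = $525,000.0000
Discount to today: PV = $525,000.0000 / (1 + 0.12)^4 = $525,000.0000 / 1.573519 = $333,646.99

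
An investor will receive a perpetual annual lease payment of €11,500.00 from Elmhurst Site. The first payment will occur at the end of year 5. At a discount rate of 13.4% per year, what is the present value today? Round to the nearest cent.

Value at end of year 4: C / r = €11,500.00 / 0.134 = €85,820.8955
Discount to today: PV = €85,820.8955 / (1 + 0.134)^4 = €85,820.8955 / 1.653683 = €51,896.83

€51896.83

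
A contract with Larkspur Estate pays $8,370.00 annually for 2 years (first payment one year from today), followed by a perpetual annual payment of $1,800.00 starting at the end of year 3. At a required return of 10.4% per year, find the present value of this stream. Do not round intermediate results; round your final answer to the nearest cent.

$28649.26

PV of 2-year annuity: $8,370.00 × [1 − (1+0.104)^−2] / 0.104 = 14448.84216
Perpetuity value at year 2: $1,800.00 / 0.104 = 17307.69231
PV of perpetuity: 17307.69231 / (1+0.104)^2 = 14200.41442
Total PV = 14448.84216 + 14200.41442 = 28649.25658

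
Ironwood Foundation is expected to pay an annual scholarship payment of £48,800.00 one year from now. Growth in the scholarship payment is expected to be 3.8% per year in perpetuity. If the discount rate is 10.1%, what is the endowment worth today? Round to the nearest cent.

Growing perpetuity: P = D₁ / (r − g) = £48,800.0000 / (0.101 − 0.038) = £774,603.17

£774603.17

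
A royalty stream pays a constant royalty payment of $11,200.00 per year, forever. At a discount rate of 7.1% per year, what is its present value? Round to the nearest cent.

$157746.48

Level perpetuity: PV = C / r = $11,200.00 / 0.071 = $157,746.48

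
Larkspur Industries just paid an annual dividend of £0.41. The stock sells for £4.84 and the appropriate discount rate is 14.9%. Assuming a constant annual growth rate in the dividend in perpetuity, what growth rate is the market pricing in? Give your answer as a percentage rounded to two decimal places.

5.93%

P = D₀(1+g)/(r−g) ⇒ P(r−g) = D₀(1+g) ⇒ g(P+D₀) = P·r − D₀
g = (P·r − D₀)/(P + D₀) = (£4.84×0.149 − £0.41) / (£4.84 + £0.41) = 0.059269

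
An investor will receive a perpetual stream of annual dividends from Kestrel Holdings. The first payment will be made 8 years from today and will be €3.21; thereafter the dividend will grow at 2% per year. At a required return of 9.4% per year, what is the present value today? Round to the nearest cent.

€23.13

Value at end of year 7: C₁ / (r − g) = €3.21 / (0.094 − 0.02) = €43.3784
Discount to today: PV = €43.3784 / (1 + 0.094)^7 = €43.3784 / 1.875518 = €23.13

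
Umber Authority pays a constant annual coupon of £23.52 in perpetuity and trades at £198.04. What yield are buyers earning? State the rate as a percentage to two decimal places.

P = C/r ⇒ r = C/P = £23.52/£198.04 = 0.118764

11.88%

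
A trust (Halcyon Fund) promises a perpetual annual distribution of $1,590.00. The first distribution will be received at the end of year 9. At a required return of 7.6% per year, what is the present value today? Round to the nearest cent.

Value at end of year 8: C / r = $1,590.00 / 0.076 = $20,921.0526
Discount to today: PV = $20,921.0526 / (1 + 0.076)^8 = $20,921.0526 / 1.796794 = $11,643.55

$11643.55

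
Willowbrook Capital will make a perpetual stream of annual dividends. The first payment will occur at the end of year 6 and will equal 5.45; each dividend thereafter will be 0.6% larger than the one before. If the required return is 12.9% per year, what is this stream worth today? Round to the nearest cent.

Value at end of year 5: C₁ / (r − g) = 5.45 / (0.129 − 0.006) = 44.3089
Discount to today: PV = 44.3089 / (1 + 0.129)^5 = 44.3089 / 1.834297 = 24.16

24.16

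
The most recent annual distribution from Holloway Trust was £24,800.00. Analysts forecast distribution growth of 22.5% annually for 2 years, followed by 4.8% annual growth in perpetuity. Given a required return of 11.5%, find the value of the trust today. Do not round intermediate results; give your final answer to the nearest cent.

D_1 = 30380.00000
D_2 = 37215.50000
Terminal value at year 2: TV = D_2×(1+g_2)/(r−g_2) = 39001.84400/0.067 = 582117.07463
P_0 = D_1/(1+r)^1 + D_2/(1+r)^2 + TV/(1+r)^2
    = 27246.63677 + 29934.64578 + 468231.47429 = 525412.75684

£525412.76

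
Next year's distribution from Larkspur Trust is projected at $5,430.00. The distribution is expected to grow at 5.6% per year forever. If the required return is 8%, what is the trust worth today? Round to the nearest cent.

Growing perpetuity: P = D₁ / (r − g) = $5,430.0000 / (0.08 − 0.056) = $226,250.00

$226250.00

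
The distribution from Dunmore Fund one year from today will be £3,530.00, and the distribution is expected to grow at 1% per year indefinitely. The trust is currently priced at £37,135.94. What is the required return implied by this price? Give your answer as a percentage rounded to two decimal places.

10.51%

P = D₁/(r − g) ⇒ r = D₁/P + g = £3,530.0000/£37,135.94 + 0.01 = 0.095056 + 0.01 = 0.105056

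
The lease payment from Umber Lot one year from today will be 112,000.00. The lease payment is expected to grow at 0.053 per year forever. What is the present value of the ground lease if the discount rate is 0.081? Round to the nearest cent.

Growing perpetuity: P = D₁ / (r − g) = 112,000.0000 / (0.081 − 0.053) = 4,000,000.00

4000000.00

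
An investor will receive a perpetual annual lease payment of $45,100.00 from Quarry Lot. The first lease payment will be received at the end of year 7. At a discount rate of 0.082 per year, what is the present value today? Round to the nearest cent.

$342767.10

Value at end of year 6: C / r = $45,100.00 / 0.082 = $550,000.0000
Discount to today: PV = $550,000.0000 / (1 + 0.082)^6 = $550,000.0000 / 1.604588 = $342,767.10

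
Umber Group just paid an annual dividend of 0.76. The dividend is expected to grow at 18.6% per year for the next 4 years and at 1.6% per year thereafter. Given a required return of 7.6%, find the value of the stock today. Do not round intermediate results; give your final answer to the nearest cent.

22.90

D_1 = 0.90136
D_2 = 1.06901
D_3 = 1.26785
D_4 = 1.50367
Terminal value at year 4: TV = D_4×(1+g_2)/(r−g_2) = 1.52773/0.06 = 25.46213
P_0 = D_1/(1+r)^1 + D_2/(1+r)^2 + D_3/(1+r)^3 + D_4/(1+r)^4 + TV/(1+r)^4
    = 0.83770 + 0.92333 + 1.01773 + 1.12177 + 18.99528 = 22.89580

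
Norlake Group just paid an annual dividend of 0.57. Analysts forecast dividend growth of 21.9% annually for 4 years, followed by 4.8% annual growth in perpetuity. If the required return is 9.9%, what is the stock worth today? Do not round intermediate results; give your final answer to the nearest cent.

D_1 = 0.69483
D_2 = 0.84700
D_3 = 1.03249
D_4 = 1.25861
Terminal value at year 4: TV = D_4×(1+g_2)/(r−g_2) = 1.31902/0.051 = 25.86311
P_0 = D_1/(1+r)^1 + D_2/(1+r)^2 + D_3/(1+r)^3 + D_4/(1+r)^4 + TV/(1+r)^4
    = 0.63224 + 0.70127 + 0.77784 + 0.86278 + 17.72924 = 20.70337

20.70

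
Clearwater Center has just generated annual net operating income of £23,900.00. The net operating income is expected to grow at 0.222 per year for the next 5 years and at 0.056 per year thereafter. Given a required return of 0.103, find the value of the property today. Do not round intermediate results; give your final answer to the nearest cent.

D_1 = 29205.80000
D_2 = 35689.48760
D_3 = 43612.55385
D_4 = 53294.54080
D_5 = 65125.92886
Terminal value at year 5: TV = D_5×(1+g_2)/(r−g_2) = 68772.98088/0.047 = 1463254.91224
P_0 = D_1/(1+r)^1 + D_2/(1+r)^2 + D_3/(1+r)^3 + D_4/(1+r)^4 + D_5/(1+r)^5 + TV/(1+r)^5
    = 26478.51315 + 29335.21583 + 32500.12126 + 36006.48067 + 39891.13271 + 896277.36470 = 1060488.82831

£1060488.83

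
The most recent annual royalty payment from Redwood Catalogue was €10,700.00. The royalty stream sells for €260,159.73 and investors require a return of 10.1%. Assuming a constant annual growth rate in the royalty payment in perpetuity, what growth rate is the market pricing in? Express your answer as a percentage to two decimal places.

P = D₀(1+g)/(r−g) ⇒ P(r−g) = D₀(1+g) ⇒ g(P+D₀) = P·r − D₀
g = (P·r − D₀)/(P + D₀) = (€260,159.73×0.101 − €10,700.00) / (€260,159.73 + €10,700.00) = 0.057506

5.75%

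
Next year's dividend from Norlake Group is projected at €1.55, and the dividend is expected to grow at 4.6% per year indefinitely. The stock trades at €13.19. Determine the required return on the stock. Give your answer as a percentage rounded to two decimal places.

16.35%

P = D₁/(r − g) ⇒ r = D₁/P + g = €1.5500/€13.19 + 0.046 = 0.117513 + 0.046 = 0.163513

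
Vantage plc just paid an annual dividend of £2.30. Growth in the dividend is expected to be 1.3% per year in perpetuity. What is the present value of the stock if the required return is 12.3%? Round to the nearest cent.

£21.18

D₁ = D₀ × (1 + g) = £2.30 × 1.013 = £2.3299
Growing perpetuity: P = D₁ / (r − g) = £2.3299 / (0.123 − 0.013) = £21.18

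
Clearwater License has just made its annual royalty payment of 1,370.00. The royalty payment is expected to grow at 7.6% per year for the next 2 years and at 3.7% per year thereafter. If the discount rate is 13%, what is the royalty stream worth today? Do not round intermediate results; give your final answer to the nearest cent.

16397.81

D_1 = 1474.12000
D_2 = 1586.15312
Terminal value at year 2: TV = D_2×(1+g_2)/(r−g_2) = 1644.84079/0.093 = 17686.46006
P_0 = D_1/(1+r)^1 + D_2/(1+r)^2 + TV/(1+r)^2
    = 1304.53097 + 1242.19056 + 13851.09254 = 16397.81406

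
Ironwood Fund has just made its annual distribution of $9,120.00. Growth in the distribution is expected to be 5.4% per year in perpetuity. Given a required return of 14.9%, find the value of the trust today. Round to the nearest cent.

D₁ = D₀ × (1 + g) = $9,120.00 × 1.054 = $9,612.4800
Growing perpetuity: P = D₁ / (r − g) = $9,612.4800 / (0.149 − 0.054) = $101,184.00

$101184.00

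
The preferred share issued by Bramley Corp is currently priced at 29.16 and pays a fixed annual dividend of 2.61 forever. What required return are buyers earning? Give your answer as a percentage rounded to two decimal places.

P = C/r ⇒ r = C/P = 2.61/29.16 = 0.089506

8.95%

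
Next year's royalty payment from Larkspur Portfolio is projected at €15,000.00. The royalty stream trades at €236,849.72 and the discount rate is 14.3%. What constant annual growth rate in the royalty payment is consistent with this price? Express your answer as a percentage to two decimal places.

P = D₁/(r−g) ⇒ g = r − D₁/P = 0.143 − €15,000.00/€236,849.72 = 0.079669

7.97%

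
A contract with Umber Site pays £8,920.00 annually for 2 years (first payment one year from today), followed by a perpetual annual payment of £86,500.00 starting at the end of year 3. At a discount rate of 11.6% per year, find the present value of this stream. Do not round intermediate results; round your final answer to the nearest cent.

£613883.09

PV of 2-year annuity: £8,920.00 × [1 − (1+0.116)^−2] / 0.116 = 15154.86697
Perpetuity value at year 2: £86,500.00 / 0.116 = 745689.65517
PV of perpetuity: 745689.65517 / (1+0.116)^2 = 598728.22097
Total PV = 15154.86697 + 598728.22097 = 613883.08794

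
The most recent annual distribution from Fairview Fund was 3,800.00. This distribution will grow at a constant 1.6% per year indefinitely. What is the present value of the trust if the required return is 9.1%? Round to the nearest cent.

51477.33

D₁ = D₀ × (1 + g) = 3,800.00 × 1.016 = 3,860.8000
Growing perpetuity: P = D₁ / (r − g) = 3,860.8000 / (0.091 − 0.016) = 51,477.33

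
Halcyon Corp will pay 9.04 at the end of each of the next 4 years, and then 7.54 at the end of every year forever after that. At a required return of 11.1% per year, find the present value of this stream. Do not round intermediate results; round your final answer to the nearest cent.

72.57

PV of 4-year annuity: 9.04 × [1 − (1+0.111)^−4] / 0.111 = 27.98633
Perpetuity value at year 4: 7.54 / 0.111 = 67.92793
PV of perpetuity: 67.92793 / (1+0.111)^4 = 44.58534
Total PV = 27.98633 + 44.58534 = 72.57168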